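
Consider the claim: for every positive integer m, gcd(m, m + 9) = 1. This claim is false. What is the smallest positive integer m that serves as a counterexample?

Check each positive integer m in order until gcd(m, m + 9) > 1.
For m = 1, 2 the conclusion holds.
m = 3: gcd(3, 12) = 3.

m = 3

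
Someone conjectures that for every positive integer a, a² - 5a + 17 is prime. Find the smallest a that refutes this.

A counterexample is any positive integer a such that a² - 5a + 17 is not prime; we check each in order.
The first 12 eligible values, up to a = 12, all satisfy the conclusion.
a = 13: a² - 5a + 17 = 121 = 11 × 11, composite.

a = 13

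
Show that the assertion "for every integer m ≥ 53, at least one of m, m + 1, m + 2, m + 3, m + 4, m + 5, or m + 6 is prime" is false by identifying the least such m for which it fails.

A counterexample is any integer m ≥ 53 such that m, m + 1, m + 2, m + 3, m + 4, m + 5, m + 6 are all composite; we check each in order.
For m = 53, 54, 55, 56, …, 87, 88, 89 the conclusion holds.
m = 90: 90 = 2 × 45; 91 = 7 × 13; 92 = 2 × 46; 93 = 3 × 31; 94 = 2 × 47; 95 = 5 × 19; 96 = 2 × 48 — all composite.
So m = 90 is the smallest counterexample.

m = 90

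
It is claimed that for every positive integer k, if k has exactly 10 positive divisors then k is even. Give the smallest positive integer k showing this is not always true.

Check each positive integer k in order until k has exactly 10 positive divisors but k is odd.
The first 9 eligible values, up to k = 368, all satisfy the conclusion.
k = 405: divisors of 405: 10 divisors; 405 is odd.
Hence k = 405 is a counterexample.

k = 405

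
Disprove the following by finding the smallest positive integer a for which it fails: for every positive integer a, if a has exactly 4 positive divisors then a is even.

A counterexample is any positive integer a such that a has exactly 4 positive divisors but a is odd; we check each in order.
The first 4 eligible values, up to a = 14, all satisfy the conclusion.
a = 15: divisors of 15: 1, 3, 5, 15; 15 is odd.

a = 15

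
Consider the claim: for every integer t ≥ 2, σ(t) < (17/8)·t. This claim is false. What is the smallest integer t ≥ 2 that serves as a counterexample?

t = 12

Check each integer t ≥ 2 in order until the claim fails.
The first 10 eligible values, up to t = 11, all satisfy the conclusion.
t = 12: σ(12) = 28; 28 ≥ 51/2.
So t = 12 is the smallest counterexample.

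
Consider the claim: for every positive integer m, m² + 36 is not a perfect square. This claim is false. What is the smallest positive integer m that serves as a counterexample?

m = 8

A counterexample is any positive integer m such that m² + 36 is a perfect square; we check each in order.
For m = 1, 2, 3, 4, 5, 6, 7 the conclusion holds.
m = 8: 8² + 36 = 100 = 10², a perfect square.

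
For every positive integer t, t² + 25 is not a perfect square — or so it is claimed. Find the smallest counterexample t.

t = 12

We need the least positive integer t for which t² + 25 is a perfect square.
For t = 1, 2, 3, 4, …, 9, 10, 11 the conclusion holds.
t = 12: 12² + 25 = 169 = 13², a perfect square.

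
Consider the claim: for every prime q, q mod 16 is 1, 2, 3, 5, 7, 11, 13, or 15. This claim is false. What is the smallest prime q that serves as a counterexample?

A counterexample is any prime q such that the claim fails; we check each in order.
For q = 2, 3, 5, 7, …, 29, 31, 37 the conclusion holds.
q = 41: 41 mod 16 = 9 — not in {1, 2, 3, 5, 7, 11, 13, 15}.

q = 41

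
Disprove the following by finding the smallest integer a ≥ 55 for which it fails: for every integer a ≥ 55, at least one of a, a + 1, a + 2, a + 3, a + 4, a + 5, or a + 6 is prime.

a = 90

We need the least integer a ≥ 55 for which a, a + 1, a + 2, a + 3, a + 4, a + 5, a + 6 are all composite.
For a = 55, 56, 57, 58, …, 87, 88, 89 the conclusion holds.
a = 90: 90 = 2 × 45; 91 = 7 × 13; 92 = 2 × 46; 93 = 3 × 31; 94 = 2 × 47; 95 = 5 × 19; 96 = 2 × 48 — all composite.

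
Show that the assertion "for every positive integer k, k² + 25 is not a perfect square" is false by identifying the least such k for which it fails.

The first 11 eligible values, up to k = 11, all satisfy the conclusion.
k = 12: 12² + 25 = 169 = 13², a perfect square.
Thus k = 12 disproves the claim, and no smaller k works.

k = 12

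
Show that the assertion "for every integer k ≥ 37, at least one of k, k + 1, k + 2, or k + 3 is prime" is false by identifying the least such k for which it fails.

A counterexample is any integer k ≥ 37 such that k, k + 1, k + 2, k + 3 are all composite; we check each in order.
For k = 37, 38, 39, 40, …, 45, 46, 47 the conclusion holds.
k = 48: 48 = 2 × 24; 49 = 7 × 7; 50 = 2 × 25; 51 = 3 × 17 — all composite.
Thus k = 48 disproves the claim, and no smaller k works.

k = 48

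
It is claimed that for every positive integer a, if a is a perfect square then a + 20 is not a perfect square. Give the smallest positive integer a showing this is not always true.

A counterexample is any positive integer a such that a is a perfect square but a + 20 is a perfect square; we check each in order.
For a = 1, 4, 9 the conclusion holds.
a = 16: 16 = 4² and 16 + 20 = 36 = 6².
So a = 16 is the smallest counterexample.

a = 16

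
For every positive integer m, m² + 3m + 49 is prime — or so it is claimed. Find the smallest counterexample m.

m = 4

Check each positive integer m in order until m² + 3m + 49 is not prime.
For m = 1, 2, 3 the conclusion holds.
m = 4: m² + 3m + 49 = 77 = 7 × 11, composite.
So m = 4 is the smallest counterexample.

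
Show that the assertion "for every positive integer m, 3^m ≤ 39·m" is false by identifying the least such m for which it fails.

Check each positive integer m in order until 3^m > 39·m.
For m = 1, 2, 3, 4 the conclusion holds.
m = 5: 3^m = 243 and 39·m = 195, so 243 > 195.
So m = 5 is the smallest counterexample.

m = 5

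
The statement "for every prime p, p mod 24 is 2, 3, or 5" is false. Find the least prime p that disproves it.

p = 2: 2 mod 24 = 2.
p = 3: 3 mod 24 = 3.
p = 5: 5 mod 24 = 5.
p = 7: 7 mod 24 = 7 — not in {2, 3, 5}.
Thus p = 7 disproves the claim, and no smaller p works.

p = 7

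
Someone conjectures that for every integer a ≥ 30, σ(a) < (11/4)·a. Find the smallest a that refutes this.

A counterexample is any integer a ≥ 30 such that the claim fails; we check each in order.
For a = 30, 31, 32, 33, …, 57, 58, 59 the conclusion holds.
a = 60: σ(60) = 168; 168 ≥ 165.

a = 60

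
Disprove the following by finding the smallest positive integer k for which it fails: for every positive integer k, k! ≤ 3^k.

k = 7

For k = 1, 2, 3, 4, 5, 6 the conclusion holds.
k = 7: k! = 5040 and 3^k = 2187, so 5040 > 2187.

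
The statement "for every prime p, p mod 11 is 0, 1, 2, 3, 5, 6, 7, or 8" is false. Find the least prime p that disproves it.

p = 31

A counterexample is any prime p such that the claim fails; we check each in order.
For p = 2, 3, 5, 7, 11, 13, 17, 19, 23, 29 the conclusion holds.
p = 31: 31 mod 11 = 9 — not in {0, 1, 2, 3, 5, 6, 7, 8}.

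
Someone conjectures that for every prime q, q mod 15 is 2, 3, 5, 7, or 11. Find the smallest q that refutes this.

q = 13

We need the least prime q for which the claim fails.
The first 5 eligible values, up to q = 11, all satisfy the conclusion.
q = 13: 13 mod 15 = 13 — not in {2, 3, 5, 7, 11}.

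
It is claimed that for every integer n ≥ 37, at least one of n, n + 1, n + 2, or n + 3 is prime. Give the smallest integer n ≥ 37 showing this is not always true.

A counterexample is any integer n ≥ 37 such that n, n + 1, n + 2, n + 3 are all composite; we check each in order.
For n = 37, 38, 39, 40, …, 45, 46, 47 the conclusion holds.
n = 48: 48 = 2 × 24; 49 = 7 × 7; 50 = 2 × 25; 51 = 3 × 17 — all composite.
Thus n = 48 disproves the claim, and no smaller n works.

n = 48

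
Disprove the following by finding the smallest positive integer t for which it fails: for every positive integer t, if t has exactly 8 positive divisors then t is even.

t = 105

For t = 24, 30, 40, 42, …, 88, 102, 104 the conclusion holds.
t = 105: divisors of 105: 1, 3, 5, 7, 15, 21, 35, 105; 105 is odd.
Hence t = 105 is a counterexample.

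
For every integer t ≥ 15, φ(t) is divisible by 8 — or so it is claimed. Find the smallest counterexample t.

A counterexample is any integer t ≥ 15 such that φ(t) is not divisible by 8; we check each in order.
For t = 15, 16, 17 the conclusion holds.
t = 18: φ(18) = 6; 6 mod 8 = 6.

t = 18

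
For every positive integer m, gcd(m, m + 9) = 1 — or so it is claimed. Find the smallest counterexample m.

For m = 1, 2 the conclusion holds.
m = 3: gcd(3, 12) = 3.
Thus m = 3 disproves the claim, and no smaller m works.

m = 3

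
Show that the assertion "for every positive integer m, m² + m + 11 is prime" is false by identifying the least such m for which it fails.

m = 10

Check each positive integer m in order until m² + m + 11 is not prime.
For m = 1, 2, 3, 4, 5, 6, 7, 8, 9 the conclusion holds.
m = 10: m² + m + 11 = 121 = 11 × 11, composite.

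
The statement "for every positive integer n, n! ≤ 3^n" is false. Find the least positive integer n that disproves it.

A counterexample is any positive integer n such that n! > 3^n; we check each in order.
n = 1: n! = 1 and 3^n = 3, so 1 ≤ 3.
n = 2: n! = 2 and 3^n = 9, so 2 ≤ 9.
n = 3: n! = 6 and 3^n = 27, so 6 ≤ 27.
n = 4: n! = 24 and 3^n = 81, so 24 ≤ 81.
n = 5: n! = 120 and 3^n = 243, so 120 ≤ 243.
n = 6: n! = 720 and 3^n = 729, so 720 ≤ 729.
n = 7: n! = 5040 and 3^n = 2187, so 5040 > 2187.

n = 7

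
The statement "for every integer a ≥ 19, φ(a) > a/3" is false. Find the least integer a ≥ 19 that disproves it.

a = 24

Check each integer a ≥ 19 in order until the claim fails.
a = 19: φ(19) = 18 and 19/3 = 19/3, so φ(19) > 19/3.
a = 20: φ(20) = 8 and 20/3 = 20/3, so φ(20) > 20/3.
a = 21: φ(21) = 12 and 21/3 = 7, so φ(21) > 21/3.
a = 22: φ(22) = 10 and 22/3 = 22/3, so φ(22) > 22/3.
a = 23: φ(23) = 22 and 23/3 = 23/3, so φ(23) > 23/3.
a = 24: φ(24) = 8 and 24/3 = 8, so φ(24) ≤ 24/3.
Hence a = 24 is a counterexample.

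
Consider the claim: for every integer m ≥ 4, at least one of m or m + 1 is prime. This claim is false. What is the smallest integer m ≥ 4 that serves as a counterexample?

m = 8

We need the least integer m ≥ 4 for which m, m + 1 are both composite.
m = 4: 5 is prime.
m = 5: 5 is prime.
m = 6: 7 is prime.
m = 7: 7 is prime.
m = 8: 8 = 2 × 4; 9 = 3 × 3 — both composite.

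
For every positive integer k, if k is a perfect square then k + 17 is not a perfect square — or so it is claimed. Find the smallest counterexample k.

Check each positive integer k in order until k is a perfect square but k + 17 is a perfect square.
The first 7 eligible values, up to k = 49, all satisfy the conclusion.
k = 64: 64 = 8² and 64 + 17 = 81 = 9².
Thus k = 64 disproves the claim, and no smaller k works.

k = 64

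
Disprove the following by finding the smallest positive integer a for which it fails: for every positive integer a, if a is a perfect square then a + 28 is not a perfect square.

For a = 1, 4, 9, 16, 25 the conclusion holds.
a = 36: 36 = 6² and 36 + 28 = 64 = 8².
So a = 36 is the smallest counterexample.

a = 36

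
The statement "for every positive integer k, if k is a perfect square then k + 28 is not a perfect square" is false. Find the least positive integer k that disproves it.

k = 36

We need the least positive integer k for which k is a perfect square but k + 28 is a perfect square.
For k = 1, 4, 9, 16, 25 the conclusion holds.
k = 36: 36 = 6² and 36 + 28 = 64 = 8².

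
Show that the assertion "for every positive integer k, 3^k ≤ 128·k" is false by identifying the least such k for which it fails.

We need the least positive integer k for which 3^k > 128·k.
The first 6 eligible values, up to k = 6, all satisfy the conclusion.
k = 7: 3^k = 2187 and 128·k = 896, so 2187 > 896.
Thus k = 7 disproves the claim, and no smaller k works.

k = 7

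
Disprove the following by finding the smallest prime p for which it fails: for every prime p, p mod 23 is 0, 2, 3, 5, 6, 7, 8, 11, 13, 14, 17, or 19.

A counterexample is any prime p such that the claim fails; we check each in order.
For p = 2, 3, 5, 7, …, 29, 31, 37 the conclusion holds.
p = 41: 41 mod 23 = 18 — not in {0, 2, 3, 5, 6, 7, 8, 11, 13, 14, 17, 19}.

p = 41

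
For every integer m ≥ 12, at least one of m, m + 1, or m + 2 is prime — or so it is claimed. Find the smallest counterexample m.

m = 14

We need the least integer m ≥ 12 for which m, m + 1, m + 2 are all composite.
m = 12: 13 is prime.
m = 13: 13 is prime.
m = 14: 14 = 2 × 7; 15 = 3 × 5; 16 = 2 × 8 — all composite.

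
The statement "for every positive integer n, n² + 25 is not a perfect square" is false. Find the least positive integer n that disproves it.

Check each positive integer n in order until n² + 25 is a perfect square.
For n = 1, 2, 3, 4, …, 9, 10, 11 the conclusion holds.
n = 12: 12² + 25 = 169 = 13², a perfect square.
So n = 12 is the smallest counterexample.

n = 12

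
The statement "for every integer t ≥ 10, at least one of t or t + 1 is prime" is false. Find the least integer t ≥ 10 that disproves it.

t = 14

A counterexample is any integer t ≥ 10 such that t, t + 1 are both composite; we check each in order.
The first 4 eligible values, up to t = 13, all satisfy the conclusion.
t = 14: 14 = 2 × 7; 15 = 3 × 5 — both composite.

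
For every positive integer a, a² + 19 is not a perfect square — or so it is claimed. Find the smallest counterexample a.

a = 1: 1² + 19 = 20, not a perfect square.
a = 2: 2² + 19 = 23, not a perfect square.
a = 3: 3² + 19 = 28, not a perfect square.
a = 4: 4² + 19 = 35, not a perfect square.
a = 5: 5² + 19 = 44, not a perfect square.
a = 6: 6² + 19 = 55, not a perfect square.
a = 7: 7² + 19 = 68, not a perfect square.
a = 8: 8² + 19 = 83, not a perfect square.
a = 9: 9² + 19 = 100 = 10², a perfect square.
Thus a = 9 disproves the claim, and no smaller a works.

a = 9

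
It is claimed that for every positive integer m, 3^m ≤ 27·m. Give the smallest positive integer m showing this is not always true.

Check each positive integer m in order until 3^m > 27·m.
The first 4 eligible values, up to m = 4, all satisfy the conclusion.
m = 5: 3^m = 243 and 27·m = 135, so 243 > 135.

m = 5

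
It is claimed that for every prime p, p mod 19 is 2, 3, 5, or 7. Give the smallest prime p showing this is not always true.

The first 4 eligible values, up to p = 7, all satisfy the conclusion.
p = 11: 11 mod 19 = 11 — not in {2, 3, 5, 7}.
Thus p = 11 disproves the claim, and no smaller p works.

p = 11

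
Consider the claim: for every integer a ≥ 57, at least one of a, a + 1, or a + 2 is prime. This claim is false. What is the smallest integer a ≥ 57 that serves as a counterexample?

A counterexample is any integer a ≥ 57 such that a, a + 1, a + 2 are all composite; we check each in order.
For a = 57, 58, 59, 60, 61 the conclusion holds.
a = 62: 62 = 2 × 31; 63 = 3 × 21; 64 = 2 × 32 — all composite.

a = 62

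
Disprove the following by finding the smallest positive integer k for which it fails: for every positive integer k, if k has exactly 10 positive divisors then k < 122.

For k = 48, 80, 112 the conclusion holds.
k = 162: τ(162) = 10; 162 ≥ 122.
Hence k = 162 is a counterexample.

k = 162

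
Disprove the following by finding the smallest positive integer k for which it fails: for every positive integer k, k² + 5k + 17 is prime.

A counterexample is any positive integer k such that k² + 5k + 17 is not prime; we check each in order.
k = 1: k² + 5k + 17 = 23, prime.
k = 2: k² + 5k + 17 = 31, prime.
k = 3: k² + 5k + 17 = 41, prime.
k = 4: k² + 5k + 17 = 53, prime.
k = 5: k² + 5k + 17 = 67, prime.
k = 6: k² + 5k + 17 = 83, prime.
k = 7: k² + 5k + 17 = 101, prime.
k = 8: k² + 5k + 17 = 121 = 11 × 11, composite.
Thus k = 8 disproves the claim, and no smaller k works.

k = 8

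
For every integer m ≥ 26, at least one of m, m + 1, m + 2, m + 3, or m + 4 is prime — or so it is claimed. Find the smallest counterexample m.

The first 6 eligible values, up to m = 31, all satisfy the conclusion.
m = 32: 32 = 2 × 16; 33 = 3 × 11; 34 = 2 × 17; 35 = 5 × 7; 36 = 2 × 18 — all composite.

m = 32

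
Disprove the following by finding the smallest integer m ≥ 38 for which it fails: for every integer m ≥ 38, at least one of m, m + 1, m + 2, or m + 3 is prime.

For m = 38, 39, 40, 41, 42, 43, 44, 45, 46, 47 the conclusion holds.
m = 48: 48 = 2 × 24; 49 = 7 × 7; 50 = 2 × 25; 51 = 3 × 17 — all composite.
Thus m = 48 disproves the claim, and no smaller m works.

m = 48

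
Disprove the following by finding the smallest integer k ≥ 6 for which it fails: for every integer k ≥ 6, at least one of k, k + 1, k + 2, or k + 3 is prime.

A counterexample is any integer k ≥ 6 such that k, k + 1, k + 2, k + 3 are all composite; we check each in order.
The first 18 eligible values, up to k = 23, all satisfy the conclusion.
k = 24: 24 = 2 × 12; 25 = 5 × 5; 26 = 2 × 13; 27 = 3 × 9 — all composite.

k = 24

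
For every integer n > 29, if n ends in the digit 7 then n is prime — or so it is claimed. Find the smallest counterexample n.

Check each integer n > 29 in order until n ends in the digit 7 but n is not prime.
For n = 37, 47 the conclusion holds.
n = 57: 57 ends in 7; 57 = 3 × 19, composite.
Thus n = 57 disproves the claim, and no smaller n works.

n = 57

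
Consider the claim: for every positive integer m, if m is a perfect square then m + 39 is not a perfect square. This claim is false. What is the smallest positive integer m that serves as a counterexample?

m = 25

Check each positive integer m in order until m is a perfect square but m + 39 is a perfect square.
The first 4 eligible values, up to m = 16, all satisfy the conclusion.
m = 25: 25 = 5² and 25 + 39 = 64 = 8².
So m = 25 is the smallest counterexample.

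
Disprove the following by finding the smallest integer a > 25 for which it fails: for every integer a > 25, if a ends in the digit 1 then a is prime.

a = 51

a = 31: 31 ends in 1 and is prime.
a = 41: 41 ends in 1 and is prime.
a = 51: 51 ends in 1; 51 = 3 × 17, composite.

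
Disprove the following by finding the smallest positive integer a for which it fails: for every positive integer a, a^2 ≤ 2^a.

a = 3

A counterexample is any positive integer a such that a^2 > 2^a; we check each in order.
a = 1: a^2 = 1 and 2^a = 2, so 1 ≤ 2.
a = 2: a^2 = 4 and 2^a = 4, so 4 ≤ 4.
a = 3: a^2 = 9 and 2^a = 8, so 9 > 8.
Thus a = 3 disproves the claim, and no smaller a works.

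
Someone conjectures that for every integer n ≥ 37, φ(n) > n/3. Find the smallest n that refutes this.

We need the least integer n ≥ 37 for which the claim fails.
n = 37: φ(37) = 36 and 37/3 = 37/3, so φ(37) > 37/3.
n = 38: φ(38) = 18 and 38/3 = 38/3, so φ(38) > 38/3.
n = 39: φ(39) = 24 and 39/3 = 13, so φ(39) > 39/3.
n = 40: φ(40) = 16 and 40/3 = 40/3, so φ(40) > 40/3.
n = 41: φ(41) = 40 and 41/3 = 41/3, so φ(41) > 41/3.
n = 42: φ(42) = 12 and 42/3 = 14, so φ(42) ≤ 42/3.
So n = 42 is the smallest counterexample.

n = 42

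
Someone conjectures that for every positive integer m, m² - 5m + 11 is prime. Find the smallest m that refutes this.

Check each positive integer m in order until m² - 5m + 11 is not prime.
m = 1: m² - 5m + 11 = 7, prime.
m = 2: m² - 5m + 11 = 5, prime.
m = 3: m² - 5m + 11 = 5, prime.
m = 4: m² - 5m + 11 = 7, prime.
m = 5: m² - 5m + 11 = 11, prime.
m = 6: m² - 5m + 11 = 17, prime.
m = 7: m² - 5m + 11 = 25 = 5 × 5, composite.
Hence m = 7 is a counterexample.

m = 7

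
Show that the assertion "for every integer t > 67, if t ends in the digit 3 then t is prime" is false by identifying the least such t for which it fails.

t = 93

A counterexample is any integer t > 67 such that t ends in the digit 3 but t is not prime; we check each in order.
For t = 73, 83 the conclusion holds.
t = 93: 93 ends in 3; 93 = 3 × 31, composite.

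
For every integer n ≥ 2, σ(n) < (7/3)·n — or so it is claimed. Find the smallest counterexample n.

n = 12

Check each integer n ≥ 2 in order until the claim fails.
For n = 2, 3, 4, 5, 6, 7, 8, 9, 10, 11 the conclusion holds.
n = 12: σ(12) = 28; 28 ≥ 28.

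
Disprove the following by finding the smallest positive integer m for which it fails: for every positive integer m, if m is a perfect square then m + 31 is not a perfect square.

The first 14 eligible values, up to m = 196, all satisfy the conclusion.
m = 225: 225 = 15² and 225 + 31 = 256 = 16².

m = 225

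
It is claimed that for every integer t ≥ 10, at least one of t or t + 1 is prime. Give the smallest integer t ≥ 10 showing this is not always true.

t = 14

Check each integer t ≥ 10 in order until t, t + 1 are both composite.
For t = 10, 11, 12, 13 the conclusion holds.
t = 14: 14 = 2 × 7; 15 = 3 × 5 — both composite.
Hence t = 14 is a counterexample.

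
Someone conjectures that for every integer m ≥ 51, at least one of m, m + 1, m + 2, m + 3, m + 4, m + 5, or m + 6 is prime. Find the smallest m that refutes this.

m = 90

Check each integer m ≥ 51 in order until m, m + 1, m + 2, m + 3, m + 4, m + 5, m + 6 are all composite.
The first 39 eligible values, up to m = 89, all satisfy the conclusion.
m = 90: 90 = 2 × 45; 91 = 7 × 13; 92 = 2 × 46; 93 = 3 × 31; 94 = 2 × 47; 95 = 5 × 19; 96 = 2 × 48 — all composite.
So m = 90 is the smallest counterexample.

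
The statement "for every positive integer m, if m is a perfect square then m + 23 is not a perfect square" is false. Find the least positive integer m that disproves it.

m = 121

For m = 1, 4, 9, 16, 25, 36, 49, 64, 81, 100 the conclusion holds.
m = 121: 121 = 11² and 121 + 23 = 144 = 12².
So m = 121 is the smallest counterexample.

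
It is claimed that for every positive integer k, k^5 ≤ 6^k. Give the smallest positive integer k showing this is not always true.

k = 3

We need the least positive integer k for which k^5 > 6^k.
k = 1: k^5 = 1 and 6^k = 6, so 1 ≤ 6.
k = 2: k^5 = 32 and 6^k = 36, so 32 ≤ 36.
k = 3: k^5 = 243 and 6^k = 216, so 243 > 216.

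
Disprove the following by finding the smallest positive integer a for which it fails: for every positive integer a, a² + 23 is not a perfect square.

a = 11

A counterexample is any positive integer a such that a² + 23 is a perfect square; we check each in order.
For a = 1, 2, 3, 4, 5, 6, 7, 8, 9, 10 the conclusion holds.
a = 11: 11² + 23 = 144 = 12², a perfect square.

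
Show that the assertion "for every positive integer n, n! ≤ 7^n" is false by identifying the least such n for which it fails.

We need the least positive integer n for which n! > 7^n.
For n = 1, 2, 3, 4, …, 14, 15, 16 the conclusion holds.
n = 17: n! = 355687428096000 and 7^n = 232630513987207, so 355687428096000 > 232630513987207.
Thus n = 17 disproves the claim, and no smaller n works.

n = 17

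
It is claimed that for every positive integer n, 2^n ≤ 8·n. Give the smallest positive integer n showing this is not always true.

A counterexample is any positive integer n such that 2^n > 8·n; we check each in order.
n = 1: 2^n = 2 and 8·n = 8, so 2 ≤ 8.
n = 2: 2^n = 4 and 8·n = 16, so 4 ≤ 16.
n = 3: 2^n = 8 and 8·n = 24, so 8 ≤ 24.
n = 4: 2^n = 16 and 8·n = 32, so 16 ≤ 32.
n = 5: 2^n = 32 and 8·n = 40, so 32 ≤ 40.
n = 6: 2^n = 64 and 8·n = 48, so 64 > 48.
Thus n = 6 disproves the claim, and no smaller n works.

n = 6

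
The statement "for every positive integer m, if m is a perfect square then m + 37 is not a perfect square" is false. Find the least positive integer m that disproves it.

Check each positive integer m in order until m is a perfect square but m + 37 is a perfect square.
For m = 1, 4, 9, 16, …, 225, 256, 289 the conclusion holds.
m = 324: 324 = 18² and 324 + 37 = 361 = 19².
So m = 324 is the smallest counterexample.

m = 324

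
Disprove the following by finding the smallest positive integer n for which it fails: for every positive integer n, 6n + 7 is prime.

A counterexample is any positive integer n such that 6n + 7 is not prime; we check each in order.
For n = 1, 2 the conclusion holds.
n = 3: 6n + 7 = 25 = 5 × 5, composite.
Thus n = 3 disproves the claim, and no smaller n works.

n = 3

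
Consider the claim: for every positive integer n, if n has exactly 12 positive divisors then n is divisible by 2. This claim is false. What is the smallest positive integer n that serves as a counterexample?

Check each positive integer n in order until n has exactly 12 positive divisors but n is not divisible by 2.
The first 24 eligible values, up to n = 308, all satisfy the conclusion.
n = 315: τ(315) = 12; 315 mod 2 = 1.

n = 315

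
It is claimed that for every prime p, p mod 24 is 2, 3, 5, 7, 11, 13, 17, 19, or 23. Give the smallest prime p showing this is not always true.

We need the least prime p for which the claim fails.
For p = 2, 3, 5, 7, …, 61, 67, 71 the conclusion holds.
p = 73: 73 mod 24 = 1 — not in {2, 3, 5, 7, 11, 13, 17, 19, 23}.
Thus p = 73 disproves the claim, and no smaller p works.

p = 73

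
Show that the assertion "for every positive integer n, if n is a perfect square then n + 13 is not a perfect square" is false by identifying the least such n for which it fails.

n = 36

We need the least positive integer n for which n is a perfect square but n + 13 is a perfect square.
n = 1: 1 + 13 = 14, not a perfect square.
n = 4: 4 + 13 = 17, not a perfect square.
n = 9: 9 + 13 = 22, not a perfect square.
n = 16: 16 + 13 = 29, not a perfect square.
n = 25: 25 + 13 = 38, not a perfect square.
n = 36: 36 = 6² and 36 + 13 = 49 = 7².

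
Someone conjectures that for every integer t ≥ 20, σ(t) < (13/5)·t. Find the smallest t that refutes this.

For t = 20, 21, 22, 23, …, 57, 58, 59 the conclusion holds.
t = 60: σ(60) = 168; 168 ≥ 156.
So t = 60 is the smallest counterexample.

t = 60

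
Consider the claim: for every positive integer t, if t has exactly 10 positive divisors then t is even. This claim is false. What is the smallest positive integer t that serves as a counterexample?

Check each positive integer t in order until t has exactly 10 positive divisors but t is odd.
For t = 48, 80, 112, 162, 176, 208, 272, 304, 368 the conclusion holds.
t = 405: divisors of 405: 10 divisors; 405 is odd.

t = 405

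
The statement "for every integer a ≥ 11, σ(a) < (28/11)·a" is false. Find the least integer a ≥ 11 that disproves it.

a = 48

Check each integer a ≥ 11 in order until the claim fails.
For a = 11, 12, 13, 14, …, 45, 46, 47 the conclusion holds.
a = 48: σ(48) = 124; 124 ≥ 1344/11.
Thus a = 48 disproves the claim, and no smaller a works.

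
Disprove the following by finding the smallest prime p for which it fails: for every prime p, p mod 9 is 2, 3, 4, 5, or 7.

p = 2: 2 mod 9 = 2.
p = 3: 3 mod 9 = 3.
p = 5: 5 mod 9 = 5.
p = 7: 7 mod 9 = 7.
p = 11: 11 mod 9 = 2.
p = 13: 13 mod 9 = 4.
p = 17: 17 mod 9 = 8 — not in {2, 3, 4, 5, 7}.
So p = 17 is the smallest counterexample.

p = 17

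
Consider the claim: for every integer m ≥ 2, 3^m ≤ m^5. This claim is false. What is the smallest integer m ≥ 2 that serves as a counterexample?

Check each integer m ≥ 2 in order until 3^m > m^5.
For m = 2, 3, 4, 5, 6, 7, 8, 9, 10 the conclusion holds.
m = 11: 3^m = 177147 and m^5 = 161051, so 177147 > 161051.

m = 11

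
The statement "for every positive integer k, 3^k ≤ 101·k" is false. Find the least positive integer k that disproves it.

We need the least positive integer k for which 3^k > 101·k.
k = 1: 3^k = 3 and 101·k = 101, so 3 ≤ 101.
k = 2: 3^k = 9 and 101·k = 202, so 9 ≤ 202.
k = 3: 3^k = 27 and 101·k = 303, so 27 ≤ 303.
k = 4: 3^k = 81 and 101·k = 404, so 81 ≤ 404.
k = 5: 3^k = 243 and 101·k = 505, so 243 ≤ 505.
k = 6: 3^k = 729 and 101·k = 606, so 729 > 606.
Hence k = 6 is a counterexample.

k = 6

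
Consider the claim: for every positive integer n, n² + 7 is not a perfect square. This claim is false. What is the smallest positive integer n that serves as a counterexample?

n = 3

We need the least positive integer n for which n² + 7 is a perfect square.
For n = 1, 2 the conclusion holds.
n = 3: 3² + 7 = 16 = 4², a perfect square.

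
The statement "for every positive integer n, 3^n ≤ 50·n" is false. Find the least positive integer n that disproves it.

Check each positive integer n in order until 3^n > 50·n.
For n = 1, 2, 3, 4, 5 the conclusion holds.
n = 6: 3^n = 729 and 50·n = 300, so 729 > 300.
So n = 6 is the smallest counterexample.

n = 6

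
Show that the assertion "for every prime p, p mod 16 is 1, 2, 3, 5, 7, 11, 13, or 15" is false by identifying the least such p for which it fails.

p = 41

Check each prime p in order until the claim fails.
For p = 2, 3, 5, 7, …, 29, 31, 37 the conclusion holds.
p = 41: 41 mod 16 = 9 — not in {1, 2, 3, 5, 7, 11, 13, 15}.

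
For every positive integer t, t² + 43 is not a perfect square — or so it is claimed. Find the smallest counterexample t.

For t = 1, 2, 3, 4, …, 18, 19, 20 the conclusion holds.
t = 21: 21² + 43 = 484 = 22², a perfect square.
Hence t = 21 is a counterexample.

t = 21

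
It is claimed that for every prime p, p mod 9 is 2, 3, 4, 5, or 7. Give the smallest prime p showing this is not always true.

The first 6 eligible values, up to p = 13, all satisfy the conclusion.
p = 17: 17 mod 9 = 8 — not in {2, 3, 4, 5, 7}.
Thus p = 17 disproves the claim, and no smaller p works.

p = 17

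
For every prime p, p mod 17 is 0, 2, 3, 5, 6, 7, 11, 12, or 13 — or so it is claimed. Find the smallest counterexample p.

Check each prime p in order until the claim fails.
For p = 2, 3, 5, 7, 11, 13, 17, 19, 23, 29 the conclusion holds.
p = 31: 31 mod 17 = 14 — not in {0, 2, 3, 5, 6, 7, 11, 12, 13}.
Thus p = 31 disproves the claim, and no smaller p works.

p = 31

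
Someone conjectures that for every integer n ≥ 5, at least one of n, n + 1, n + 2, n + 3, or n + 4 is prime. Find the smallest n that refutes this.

A counterexample is any integer n ≥ 5 such that n, n + 1, n + 2, n + 3, n + 4 are all composite; we check each in order.
For n = 5, 6, 7, 8, …, 21, 22, 23 the conclusion holds.
n = 24: 24 = 2 × 12; 25 = 5 × 5; 26 = 2 × 13; 27 = 3 × 9; 28 = 2 × 14 — all composite.
So n = 24 is the smallest counterexample.

n = 24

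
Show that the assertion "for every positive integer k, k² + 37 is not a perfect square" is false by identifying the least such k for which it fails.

We need the least positive integer k for which k² + 37 is a perfect square.
For k = 1, 2, 3, 4, …, 15, 16, 17 the conclusion holds.
k = 18: 18² + 37 = 361 = 19², a perfect square.

k = 18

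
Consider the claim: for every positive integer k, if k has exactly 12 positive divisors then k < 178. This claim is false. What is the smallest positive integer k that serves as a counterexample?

Check each positive integer k in order until k has exactly 12 positive divisors but the claim fails.
The first 12 eligible values, up to k = 160, all satisfy the conclusion.
k = 198: τ(198) = 12; 198 ≥ 178.
Thus k = 198 disproves the claim, and no smaller k works.

k = 198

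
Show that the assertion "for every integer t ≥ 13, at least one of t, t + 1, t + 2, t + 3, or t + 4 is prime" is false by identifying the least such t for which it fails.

t = 24

We need the least integer t ≥ 13 for which t, t + 1, t + 2, t + 3, t + 4 are all composite.
The first 11 eligible values, up to t = 23, all satisfy the conclusion.
t = 24: 24 = 2 × 12; 25 = 5 × 5; 26 = 2 × 13; 27 = 3 × 9; 28 = 2 × 14 — all composite.
So t = 24 is the smallest counterexample.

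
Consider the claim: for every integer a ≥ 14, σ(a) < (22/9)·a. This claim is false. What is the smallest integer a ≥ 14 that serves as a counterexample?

a = 24

Check each integer a ≥ 14 in order until the claim fails.
The first 10 eligible values, up to a = 23, all satisfy the conclusion.
a = 24: σ(24) = 60; 60 ≥ 176/3.
Thus a = 24 disproves the claim, and no smaller a works.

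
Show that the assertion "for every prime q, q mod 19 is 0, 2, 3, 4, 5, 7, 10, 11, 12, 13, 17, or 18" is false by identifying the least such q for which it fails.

q = 47

A counterexample is any prime q such that the claim fails; we check each in order.
The first 14 eligible values, up to q = 43, all satisfy the conclusion.
q = 47: 47 mod 19 = 9 — not in {0, 2, 3, 4, 5, 7, 10, 11, 12, 13, 17, 18}.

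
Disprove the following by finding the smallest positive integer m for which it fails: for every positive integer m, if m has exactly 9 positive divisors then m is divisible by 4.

A counterexample is any positive integer m such that m has exactly 9 positive divisors but m is not divisible by 4; we check each in order.
For m = 36, 100, 196 the conclusion holds.
m = 225: τ(225) = 9; 225 mod 4 = 1.

m = 225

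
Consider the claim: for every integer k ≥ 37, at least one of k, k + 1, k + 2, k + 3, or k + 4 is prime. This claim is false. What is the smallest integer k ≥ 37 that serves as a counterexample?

k = 48

For k = 37, 38, 39, 40, …, 45, 46, 47 the conclusion holds.
k = 48: 48 = 2 × 24; 49 = 7 × 7; 50 = 2 × 25; 51 = 3 × 17; 52 = 2 × 26 — all composite.
So k = 48 is the smallest counterexample.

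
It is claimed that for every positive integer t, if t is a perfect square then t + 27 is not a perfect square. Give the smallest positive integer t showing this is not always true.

t = 9

We need the least positive integer t for which t is a perfect square but t + 27 is a perfect square.
t = 1: 1 + 27 = 28, not a perfect square.
t = 4: 4 + 27 = 31, not a perfect square.
t = 9: 9 = 3² and 9 + 27 = 36 = 6².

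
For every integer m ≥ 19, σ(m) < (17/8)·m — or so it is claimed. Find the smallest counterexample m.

We need the least integer m ≥ 19 for which the claim fails.
For m = 19, 20, 21, 22, 23 the conclusion holds.
m = 24: σ(24) = 60; 60 ≥ 51.
Thus m = 24 disproves the claim, and no smaller m works.

m = 24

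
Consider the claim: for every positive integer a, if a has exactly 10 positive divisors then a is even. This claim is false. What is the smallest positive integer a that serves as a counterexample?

Check each positive integer a in order until a has exactly 10 positive divisors but a is odd.
For a = 48, 80, 112, 162, 176, 208, 272, 304, 368 the conclusion holds.
a = 405: divisors of 405: 10 divisors; 405 is odd.
Thus a = 405 disproves the claim, and no smaller a works.

a = 405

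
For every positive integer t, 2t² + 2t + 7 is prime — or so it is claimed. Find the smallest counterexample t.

Check each positive integer t in order until 2t² + 2t + 7 is not prime.
t = 1: 2t² + 2t + 7 = 11, prime.
t = 2: 2t² + 2t + 7 = 19, prime.
t = 3: 2t² + 2t + 7 = 31, prime.
t = 4: 2t² + 2t + 7 = 47, prime.
t = 5: 2t² + 2t + 7 = 67, prime.
t = 6: 2t² + 2t + 7 = 91 = 7 × 13, composite.

t = 6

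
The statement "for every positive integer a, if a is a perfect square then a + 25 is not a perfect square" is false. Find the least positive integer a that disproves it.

a = 144

For a = 1, 4, 9, 16, …, 81, 100, 121 the conclusion holds.
a = 144: 144 = 12² and 144 + 25 = 169 = 13².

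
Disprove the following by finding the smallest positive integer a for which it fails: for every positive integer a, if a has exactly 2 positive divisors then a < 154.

a = 157

A counterexample is any positive integer a such that a has exactly 2 positive divisors but the claim fails; we check each in order.
For a = 2, 3, 5, 7, …, 139, 149, 151 the conclusion holds.
a = 157: τ(157) = 2; 157 ≥ 154.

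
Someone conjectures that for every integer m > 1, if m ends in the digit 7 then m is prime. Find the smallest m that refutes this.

A counterexample is any integer m > 1 such that m ends in the digit 7 but m is not prime; we check each in order.
For m = 7, 17 the conclusion holds.
m = 27: 27 ends in 7; 27 = 3 × 9, composite.

m = 27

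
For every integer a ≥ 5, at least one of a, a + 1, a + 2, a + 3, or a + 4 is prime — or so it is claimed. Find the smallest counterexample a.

a = 24

We need the least integer a ≥ 5 for which a, a + 1, a + 2, a + 3, a + 4 are all composite.
For a = 5, 6, 7, 8, …, 21, 22, 23 the conclusion holds.
a = 24: 24 = 2 × 12; 25 = 5 × 5; 26 = 2 × 13; 27 = 3 × 9; 28 = 2 × 14 — all composite.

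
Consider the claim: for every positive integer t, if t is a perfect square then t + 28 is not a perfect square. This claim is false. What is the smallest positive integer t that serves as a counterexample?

For t = 1, 4, 9, 16, 25 the conclusion holds.
t = 36: 36 = 6² and 36 + 28 = 64 = 8².
So t = 36 is the smallest counterexample.

t = 36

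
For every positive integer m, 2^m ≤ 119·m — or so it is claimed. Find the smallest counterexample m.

m = 11

A counterexample is any positive integer m such that 2^m > 119·m; we check each in order.
For m = 1, 2, 3, 4, 5, 6, 7, 8, 9, 10 the conclusion holds.
m = 11: 2^m = 2048 and 119·m = 1309, so 2048 > 1309.
Hence m = 11 is a counterexample.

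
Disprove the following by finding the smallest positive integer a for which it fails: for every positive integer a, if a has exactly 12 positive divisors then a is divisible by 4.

a = 60: τ(60) = 12; 60 mod 4 = 0.
a = 72: τ(72) = 12; 72 mod 4 = 0.
a = 84: τ(84) = 12; 84 mod 4 = 0.
a = 90: τ(90) = 12; 90 mod 4 = 2.
Hence a = 90 is a counterexample.

a = 90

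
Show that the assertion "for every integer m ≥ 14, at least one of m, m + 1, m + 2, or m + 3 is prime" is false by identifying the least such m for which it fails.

m = 24

Check each integer m ≥ 14 in order until m, m + 1, m + 2, m + 3 are all composite.
For m = 14, 15, 16, 17, 18, 19, 20, 21, 22, 23 the conclusion holds.
m = 24: 24 = 2 × 12; 25 = 5 × 5; 26 = 2 × 13; 27 = 3 × 9 — all composite.
Hence m = 24 is a counterexample.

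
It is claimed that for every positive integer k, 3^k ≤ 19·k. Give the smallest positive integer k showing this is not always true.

k = 4

A counterexample is any positive integer k such that 3^k > 19·k; we check each in order.
For k = 1, 2, 3 the conclusion holds.
k = 4: 3^k = 81 and 19·k = 76, so 81 > 76.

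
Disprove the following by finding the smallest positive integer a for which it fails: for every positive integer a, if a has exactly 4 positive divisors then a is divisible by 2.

a = 15

A counterexample is any positive integer a such that a has exactly 4 positive divisors but a is not divisible by 2; we check each in order.
For a = 6, 8, 10, 14 the conclusion holds.
a = 15: τ(15) = 4; 15 mod 2 = 1.
So a = 15 is the smallest counterexample.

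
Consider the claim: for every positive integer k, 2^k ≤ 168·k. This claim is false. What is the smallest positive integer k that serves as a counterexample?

k = 11

For k = 1, 2, 3, 4, 5, 6, 7, 8, 9, 10 the conclusion holds.
k = 11: 2^k = 2048 and 168·k = 1848, so 2048 > 1848.
Hence k = 11 is a counterexample.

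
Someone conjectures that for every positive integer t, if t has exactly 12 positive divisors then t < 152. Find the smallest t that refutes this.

t = 156

A counterexample is any positive integer t such that t has exactly 12 positive divisors but the claim fails; we check each in order.
For t = 60, 72, 84, 90, 96, 108, 126, 132, 140, 150 the conclusion holds.
t = 156: τ(156) = 12; 156 ≥ 152.
So t = 156 is the smallest counterexample.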